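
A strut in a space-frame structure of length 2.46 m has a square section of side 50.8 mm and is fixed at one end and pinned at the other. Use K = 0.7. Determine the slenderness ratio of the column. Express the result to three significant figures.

For a square r = a/√12 = 50.8/√12 = 14.66 mm
L_e = K·L = 0.7 × 2.46 m = 1.722 m = 1722.0 mm
λ = L_e / r_min = 1722.0 / 14.66 = 117

λ ≈ 117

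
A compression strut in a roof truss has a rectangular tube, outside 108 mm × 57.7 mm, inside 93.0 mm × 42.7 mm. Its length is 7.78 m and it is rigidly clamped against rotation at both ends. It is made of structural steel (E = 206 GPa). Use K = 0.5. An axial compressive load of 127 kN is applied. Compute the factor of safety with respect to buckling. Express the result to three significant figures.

Weak-axis I_min = (h_o·b_o³ − h_i·b_i³)/12 with b_o = 57.7, b_i = 42.70 mm (shorter outer/inner sides).
I_min = (108×57.7³ − 93.00×42.70³)/12 = 1.126×10^6 mm⁴
I = 1.126×10^6 mm⁴ = 1.126×10^-6 m⁴
Effective length L_e = K·L = 0.5 × 7.78 = 3.890 m
P_cr = π²EI / L_e² = π² × 206×10⁹ × 1.126×10^-6 / 3.890² = 1.512×10^5 N
Factor of safety n = P_cr / P = 151.23 / 127 = 1.19

n ≈ 1.19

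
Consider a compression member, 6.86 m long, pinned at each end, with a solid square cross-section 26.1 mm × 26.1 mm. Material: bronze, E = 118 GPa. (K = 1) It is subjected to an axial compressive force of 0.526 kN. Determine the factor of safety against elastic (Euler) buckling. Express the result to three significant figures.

I = a⁴/12 = 26.1⁴/12 = 3.867×10^4 mm⁴
I = 3.867×10^4 mm⁴ = 3.867×10^-8 m⁴
Effective length L_e = K·L = 1 × 6.86 = 6.860 m
P_cr = π²EI / L_e² = π² × 118×10⁹ × 3.867×10^-8 / 6.860² = 957.0 N
Factor of safety n = P_cr / P = 0.95701 / 0.526 = 1.82

n ≈ 1.82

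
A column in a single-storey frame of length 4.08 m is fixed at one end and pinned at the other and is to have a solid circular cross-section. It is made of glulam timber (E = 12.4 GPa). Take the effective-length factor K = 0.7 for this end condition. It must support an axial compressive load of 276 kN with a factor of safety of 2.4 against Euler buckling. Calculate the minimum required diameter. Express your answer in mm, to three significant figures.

d ≈ 173 mm

Required P_cr = n·P = 2.4 × 276 = 662.4 kN
L_e = K·L = 0.7 × 4.08 = 2.856 m
Required I = P_cr·L_e²/(π²E) = 6.624×10^5 × 2.856² / (π² × 1.24×10^10) = 4.415×10^-5 m⁴
I_req = 4.415×10^7 mm⁴
Solid circle: I = πd⁴/64  ⇒  d = (64I/π)^(1/4) = (64×4.415×10^7/π)^(1/4) = 173 mm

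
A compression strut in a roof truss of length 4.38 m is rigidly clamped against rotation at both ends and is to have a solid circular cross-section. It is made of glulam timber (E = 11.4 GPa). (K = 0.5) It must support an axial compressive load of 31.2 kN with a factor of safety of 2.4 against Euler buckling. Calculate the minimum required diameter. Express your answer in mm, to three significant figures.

Required P_cr = n·P = 2.4 × 31.2 = 74.88 kN
L_e = K·L = 0.5 × 4.38 = 2.190 m
Required I = P_cr·L_e²/(π²E) = 7.488×10^4 × 2.190² / (π² × 1.14×10^10) = 3.192×10^-6 m⁴
I_req = 3.192×10^6 mm⁴
Solid circle: I = πd⁴/64  ⇒  d = (64I/π)^(1/4) = (64×3.192×10^6/π)^(1/4) = 89.8 mm

d ≈ 89.8 mm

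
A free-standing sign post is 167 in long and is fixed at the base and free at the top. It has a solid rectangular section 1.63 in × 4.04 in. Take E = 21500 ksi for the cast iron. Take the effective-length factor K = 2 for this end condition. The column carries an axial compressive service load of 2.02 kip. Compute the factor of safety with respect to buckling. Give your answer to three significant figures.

n ≈ 1.37

Buckling occurs about the weak axis: I_min = h·b³/12 with b = 1.63 in (the shorter side).
I_min = 4.04×1.63³/12 = 1.458 in⁴
Effective length L_e = K·L = 2 × 167 = 334.0 in
P_cr = π²EI / L_e² = π² × 21500×10³ × 1.458 / 334.0² = 2.773×10^3 lb
Factor of safety n = P_cr / P = 2.7734 / 2.02 = 1.37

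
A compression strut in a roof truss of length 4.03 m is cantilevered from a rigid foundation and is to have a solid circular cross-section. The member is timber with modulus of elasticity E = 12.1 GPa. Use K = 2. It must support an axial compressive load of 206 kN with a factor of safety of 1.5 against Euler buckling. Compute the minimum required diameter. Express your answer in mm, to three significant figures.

d ≈ 242 mm

Required P_cr = n·P = 1.5 × 206 = 309.0 kN
L_e = K·L = 2 × 4.03 = 8.060 m
Required I = P_cr·L_e²/(π²E) = 3.090×10^5 × 8.060² / (π² × 1.21×10^10) = 1.681×10^-4 m⁴
I_req = 1.681×10^8 mm⁴
Solid circle: I = πd⁴/64  ⇒  d = (64I/π)^(1/4) = (64×1.681×10^8/π)^(1/4) = 242 mm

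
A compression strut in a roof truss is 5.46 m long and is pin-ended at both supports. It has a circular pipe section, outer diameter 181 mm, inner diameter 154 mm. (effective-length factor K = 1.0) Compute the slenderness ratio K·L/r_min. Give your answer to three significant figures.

d_o = 181 mm, d_i = 154 mm
I = π(d_o⁴ − d_i⁴)/64 = π(181⁴ − 154.0⁴)/64 = 2.508×10^7 mm⁴
A = 7.104×10^3 mm²;  r_min = √(I/A) = √(2.508×10^7/7.104×10^3) = 59.41 mm
L_e = K·L = 1 × 5.46 m = 5.460 m = 5460.0 mm
λ = L_e / r_min = 5460.0 / 59.41 = 91.9

λ ≈ 91.9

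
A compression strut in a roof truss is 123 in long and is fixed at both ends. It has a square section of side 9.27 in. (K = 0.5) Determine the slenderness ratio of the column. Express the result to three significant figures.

λ ≈ 23.0

For a square r = a/√12 = 9.27/√12 = 2.676 in
L_e = K·L = 0.5 × 123 = 61.50 in
λ = L_e / r_min = 61.500 / 2.676 = 23.0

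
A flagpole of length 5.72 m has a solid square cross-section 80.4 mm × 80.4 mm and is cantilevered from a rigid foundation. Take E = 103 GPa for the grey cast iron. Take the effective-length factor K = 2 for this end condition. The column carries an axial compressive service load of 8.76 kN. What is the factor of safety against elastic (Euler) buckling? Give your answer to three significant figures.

n ≈ 3.09

I = a⁴/12 = 80.4⁴/12 = 3.482×10^6 mm⁴
I = 3.482×10^6 mm⁴ = 3.482×10^-6 m⁴
Effective length L_e = K·L = 2 × 5.72 = 11.44 m
P_cr = π²EI / L_e² = π² × 103×10⁹ × 3.482×10^-6 / 11.44² = 2.705×10^4 N
Factor of safety n = P_cr / P = 27.048 / 8.76 = 3.09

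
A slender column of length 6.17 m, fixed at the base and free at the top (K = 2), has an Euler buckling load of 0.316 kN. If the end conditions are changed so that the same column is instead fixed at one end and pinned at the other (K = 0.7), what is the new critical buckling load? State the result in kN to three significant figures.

P_cr ≈ 2.58 kN

P_cr ∝ 1/K², so P_cr,new = P_cr,old × (K_old/K_new)² = 0.316 × (2/0.7)²
= 0.316 × 8.163 = 2.58 kN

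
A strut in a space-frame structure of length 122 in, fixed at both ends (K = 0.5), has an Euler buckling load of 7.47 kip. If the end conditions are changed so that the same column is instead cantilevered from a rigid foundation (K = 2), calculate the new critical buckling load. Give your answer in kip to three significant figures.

P_cr ≈ 0.467 kip

P_cr ∝ 1/K², so P_cr,new = P_cr,old × (K_old/K_new)² = 7.47 × (0.5/2)²
= 7.47 × 0.06250 = 0.467 kip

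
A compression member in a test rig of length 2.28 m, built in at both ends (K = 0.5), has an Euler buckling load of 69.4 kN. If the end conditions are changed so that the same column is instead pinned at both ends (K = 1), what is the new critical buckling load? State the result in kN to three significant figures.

P_cr ≈ 17.4 kN

P_cr ∝ 1/K², so P_cr,new = P_cr,old × (K_old/K_new)² = 69.4 × (0.5/1)²
= 69.4 × 0.2500 = 17.4 kN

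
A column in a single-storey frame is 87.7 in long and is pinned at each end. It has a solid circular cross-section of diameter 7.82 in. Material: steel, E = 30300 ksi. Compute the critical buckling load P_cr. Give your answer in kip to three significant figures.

I = πd⁴/64 = π×7.82⁴/64 = 183.6 in⁴
Effective length L_e = K·L = 1 × 87.7 = 87.70 in
P_cr = π²EI / L_e² = π² × 30300×10³ × 183.6 / 87.70² = 7.137×10^6 lb

P_cr ≈ 7140 kip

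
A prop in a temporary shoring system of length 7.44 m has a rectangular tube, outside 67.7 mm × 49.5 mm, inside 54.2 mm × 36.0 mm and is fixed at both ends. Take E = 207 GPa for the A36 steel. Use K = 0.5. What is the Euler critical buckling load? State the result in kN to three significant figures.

P_cr ≈ 69.9 kN

Weak-axis I_min = (h_o·b_o³ − h_i·b_i³)/12 with b_o = 49.5, b_i = 36.00 mm (shorter outer/inner sides).
I_min = (67.7×49.5³ − 54.20×36.00³)/12 = 4.735×10^5 mm⁴
I = 4.735×10^5 mm⁴ = 4.735×10^-7 m⁴
Effective length L_e = K·L = 0.5 × 7.44 = 3.720 m
P_cr = π²EI / L_e² = π² × 207×10⁹ × 4.735×10^-7 / 3.720² = 6.991×10^4 N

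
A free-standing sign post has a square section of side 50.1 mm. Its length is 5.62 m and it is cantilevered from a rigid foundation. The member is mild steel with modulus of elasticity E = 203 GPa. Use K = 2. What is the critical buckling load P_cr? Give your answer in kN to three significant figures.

P_cr ≈ 8.33 kN

I = a⁴/12 = 50.1⁴/12 = 5.250×10^5 mm⁴
I = 5.250×10^5 mm⁴ = 5.250×10^-7 m⁴
Effective length L_e = K·L = 2 × 5.62 = 11.24 m
P_cr = π²EI / L_e² = π² × 203×10⁹ × 5.250×10^-7 / 11.24² = 8.326×10^3 N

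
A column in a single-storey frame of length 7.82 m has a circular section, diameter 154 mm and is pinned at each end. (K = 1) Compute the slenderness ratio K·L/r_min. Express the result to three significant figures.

I = πd⁴/64 = π×154⁴/64 = 2.761×10^7 mm⁴
A = 1.863×10^4 mm²;  r_min = √(I/A) = √(2.761×10^7/1.863×10^4) = 38.50 mm
L_e = K·L = 1 × 7.82 m = 7.820 m = 7820.0 mm
λ = L_e / r_min = 7820.0 / 38.50 = 203

λ ≈ 203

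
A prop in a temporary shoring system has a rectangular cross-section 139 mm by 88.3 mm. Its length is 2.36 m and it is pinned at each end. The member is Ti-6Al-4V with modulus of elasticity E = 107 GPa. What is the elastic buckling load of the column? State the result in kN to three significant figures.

Buckling occurs about the weak axis: I_min = h·b³/12 with b = 88.3 mm (the shorter side).
I_min = 139×88.3³/12 = 7.975×10^6 mm⁴
I = 7.975×10^6 mm⁴ = 7.975×10^-6 m⁴
Effective length L_e = K·L = 1 × 2.36 = 2.360 m
P_cr = π²EI / L_e² = π² × 107×10⁹ × 7.975×10^-6 / 2.360² = 1.512×10^6 N

P_cr ≈ 1510 kN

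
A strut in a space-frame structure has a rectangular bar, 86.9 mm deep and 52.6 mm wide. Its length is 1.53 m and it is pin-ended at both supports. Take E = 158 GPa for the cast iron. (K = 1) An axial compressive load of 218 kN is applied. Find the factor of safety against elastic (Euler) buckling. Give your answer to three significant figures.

Buckling occurs about the weak axis: I_min = h·b³/12 with b = 52.6 mm (the shorter side).
I_min = 86.9×52.6³/12 = 1.054×10^6 mm⁴
I = 1.054×10^6 mm⁴ = 1.054×10^-6 m⁴
Effective length L_e = K·L = 1 × 1.53 = 1.530 m
P_cr = π²EI / L_e² = π² × 158×10⁹ × 1.054×10^-6 / 1.530² = 7.021×10^5 N
Factor of safety n = P_cr / P = 702.05 / 218 = 3.22

n ≈ 3.22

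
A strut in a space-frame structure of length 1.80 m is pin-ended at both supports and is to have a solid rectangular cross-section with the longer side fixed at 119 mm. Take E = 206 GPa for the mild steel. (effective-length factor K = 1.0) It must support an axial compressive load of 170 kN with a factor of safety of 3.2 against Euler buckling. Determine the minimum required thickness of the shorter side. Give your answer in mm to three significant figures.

Required P_cr = n·P = 3.2 × 170 = 544.0 kN
L_e = K·L = 1 × 1.80 = 1.800 m
Required I = P_cr·L_e²/(π²E) = 5.440×10^5 × 1.800² / (π² × 2.06×10^11) = 8.669×10^-7 m⁴
I_req = 8.669×10^5 mm⁴
Rectangle, weak axis: I_min = h·b³/12 with h = 119 mm fixed  ⇒  b = (12I/h)^(1/3) = 44.4 mm

b ≈ 44.4 mm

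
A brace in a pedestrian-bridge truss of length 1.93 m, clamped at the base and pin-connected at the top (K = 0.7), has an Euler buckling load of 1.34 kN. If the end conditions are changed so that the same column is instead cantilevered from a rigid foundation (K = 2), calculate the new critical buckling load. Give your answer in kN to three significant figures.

P_cr ≈ 0.164 kN

P_cr ∝ 1/K², so P_cr,new = P_cr,old × (K_old/K_new)² = 1.34 × (0.7/2)²
= 1.34 × 0.1225 = 0.164 kN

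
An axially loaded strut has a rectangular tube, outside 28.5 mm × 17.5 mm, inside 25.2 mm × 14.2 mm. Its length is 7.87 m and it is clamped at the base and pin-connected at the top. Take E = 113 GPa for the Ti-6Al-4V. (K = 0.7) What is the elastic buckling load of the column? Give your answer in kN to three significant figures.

P_cr ≈ 0.247 kN

Weak-axis I_min = (h_o·b_o³ − h_i·b_i³)/12 with b_o = 17.5, b_i = 14.20 mm (shorter outer/inner sides).
I_min = (28.5×17.5³ − 25.20×14.20³)/12 = 6.716×10^3 mm⁴
I = 6.716×10^3 mm⁴ = 6.716×10^-9 m⁴
Effective length L_e = K·L = 0.7 × 7.87 = 5.509 m
P_cr = π²EI / L_e² = π² × 113×10⁹ × 6.716×10^-9 / 5.509² = 246.8 N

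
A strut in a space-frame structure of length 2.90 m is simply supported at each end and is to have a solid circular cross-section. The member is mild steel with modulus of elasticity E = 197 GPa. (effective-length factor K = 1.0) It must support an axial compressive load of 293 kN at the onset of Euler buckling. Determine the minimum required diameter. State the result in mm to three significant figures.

L_e = K·L = 1 × 2.90 = 2.900 m
Required I = P_cr·L_e²/(π²E) = 2.930×10^5 × 2.900² / (π² × 1.97×10^11) = 1.267×10^-6 m⁴
I_req = 1.267×10^6 mm⁴
Solid circle: I = πd⁴/64  ⇒  d = (64I/π)^(1/4) = (64×1.267×10^6/π)^(1/4) = 71.3 mm

d ≈ 71.3 mm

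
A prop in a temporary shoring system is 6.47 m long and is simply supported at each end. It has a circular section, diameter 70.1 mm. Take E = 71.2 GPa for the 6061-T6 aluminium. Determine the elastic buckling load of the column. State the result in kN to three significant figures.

I = πd⁴/64 = π×70.1⁴/64 = 1.185×10^6 mm⁴
I = 1.185×10^6 mm⁴ = 1.185×10^-6 m⁴
Effective length L_e = K·L = 1 × 6.47 = 6.470 m
P_cr = π²EI / L_e² = π² × 71.2×10⁹ × 1.185×10^-6 / 6.470² = 1.990×10^4 N

P_cr ≈ 19.9 kN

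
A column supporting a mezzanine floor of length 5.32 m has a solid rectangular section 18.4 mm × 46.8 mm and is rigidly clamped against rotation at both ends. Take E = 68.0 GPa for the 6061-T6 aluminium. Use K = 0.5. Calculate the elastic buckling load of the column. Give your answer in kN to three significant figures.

Buckling occurs about the weak axis: I_min = h·b³/12 with b = 18.4 mm (the shorter side).
I_min = 46.8×18.4³/12 = 2.430×10^4 mm⁴
I = 2.430×10^4 mm⁴ = 2.430×10^-8 m⁴
Effective length L_e = K·L = 0.5 × 5.32 = 2.660 m
P_cr = π²EI / L_e² = π² × 68.0×10⁹ × 2.430×10^-8 / 2.660² = 2.304×10^3 N

P_cr ≈ 2.30 kN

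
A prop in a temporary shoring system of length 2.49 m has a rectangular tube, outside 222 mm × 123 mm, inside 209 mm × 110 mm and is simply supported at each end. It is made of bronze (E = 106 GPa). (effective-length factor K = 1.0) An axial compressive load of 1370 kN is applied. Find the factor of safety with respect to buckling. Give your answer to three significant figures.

Weak-axis I_min = (h_o·b_o³ − h_i·b_i³)/12 with b_o = 123, b_i = 110.0 mm (shorter outer/inner sides).
I_min = (222×123³ − 209.0×110.0³)/12 = 1.124×10^7 mm⁴
I = 1.124×10^7 mm⁴ = 1.124×10^-5 m⁴
Effective length L_e = K·L = 1 × 2.49 = 2.490 m
P_cr = π²EI / L_e² = π² × 106×10⁹ × 1.124×10^-5 / 2.490² = 1.897×10^6 N
Factor of safety n = P_cr / P = 1897.3 / 1370 = 1.38

n ≈ 1.38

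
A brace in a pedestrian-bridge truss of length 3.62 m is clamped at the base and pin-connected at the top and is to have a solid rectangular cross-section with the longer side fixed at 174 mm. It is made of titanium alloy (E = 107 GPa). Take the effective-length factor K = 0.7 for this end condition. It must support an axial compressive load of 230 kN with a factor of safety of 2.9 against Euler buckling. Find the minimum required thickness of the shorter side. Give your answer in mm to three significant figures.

Required P_cr = n·P = 2.9 × 230 = 667.0 kN
L_e = K·L = 0.7 × 3.62 = 2.534 m
Required I = P_cr·L_e²/(π²E) = 6.670×10^5 × 2.534² / (π² × 1.07×10^11) = 4.056×10^-6 m⁴
I_req = 4.056×10^6 mm⁴
Rectangle, weak axis: I_min = h·b³/12 with h = 174 mm fixed  ⇒  b = (12I/h)^(1/3) = 65.4 mm

b ≈ 65.4 mm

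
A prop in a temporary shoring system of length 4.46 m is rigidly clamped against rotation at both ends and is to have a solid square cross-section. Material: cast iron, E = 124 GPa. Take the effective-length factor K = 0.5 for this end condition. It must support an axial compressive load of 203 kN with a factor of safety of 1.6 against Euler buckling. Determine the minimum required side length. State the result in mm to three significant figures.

a ≈ 63.1 mm

Required P_cr = n·P = 1.6 × 203 = 324.8 kN
L_e = K·L = 0.5 × 4.46 = 2.230 m
Required I = P_cr·L_e²/(π²E) = 3.248×10^5 × 2.230² / (π² × 1.24×10^11) = 1.320×10^-6 m⁴
I_req = 1.320×10^6 mm⁴
Solid square: I = a⁴/12  ⇒  a = (12I)^(1/4) = (12×1.320×10^6)^(1/4) = 63.1 mm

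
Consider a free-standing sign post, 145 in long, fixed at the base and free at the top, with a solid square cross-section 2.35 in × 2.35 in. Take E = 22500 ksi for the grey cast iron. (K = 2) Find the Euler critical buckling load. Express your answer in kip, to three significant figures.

I = a⁴/12 = 2.35⁴/12 = 2.542 in⁴
Effective length L_e = K·L = 2 × 145 = 290.0 in
P_cr = π²EI / L_e² = π² × 22500×10³ × 2.542 / 290.0² = 6.711×10^3 lb

P_cr ≈ 6.71 kip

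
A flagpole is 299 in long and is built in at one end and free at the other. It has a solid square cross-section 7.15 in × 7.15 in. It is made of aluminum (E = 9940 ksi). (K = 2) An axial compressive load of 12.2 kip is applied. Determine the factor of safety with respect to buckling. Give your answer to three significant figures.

I = a⁴/12 = 7.15⁴/12 = 217.8 in⁴
Effective length L_e = K·L = 2 × 299 = 598.0 in
P_cr = π²EI / L_e² = π² × 9940×10³ × 217.8 / 598.0² = 5.975×10^4 lb
Factor of safety n = P_cr / P = 59.748 / 12.2 = 4.90

n ≈ 4.90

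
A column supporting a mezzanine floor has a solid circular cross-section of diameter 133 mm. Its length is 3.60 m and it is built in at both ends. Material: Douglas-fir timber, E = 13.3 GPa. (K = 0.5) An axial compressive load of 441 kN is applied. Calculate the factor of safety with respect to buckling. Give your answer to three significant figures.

n ≈ 1.41

I = πd⁴/64 = π×133⁴/64 = 1.536×10^7 mm⁴
I = 1.536×10^7 mm⁴ = 1.536×10^-5 m⁴
Effective length L_e = K·L = 0.5 × 3.60 = 1.800 m
P_cr = π²EI / L_e² = π² × 13.3×10⁹ × 1.536×10^-5 / 1.800² = 6.223×10^5 N
Factor of safety n = P_cr / P = 622.28 / 441 = 1.41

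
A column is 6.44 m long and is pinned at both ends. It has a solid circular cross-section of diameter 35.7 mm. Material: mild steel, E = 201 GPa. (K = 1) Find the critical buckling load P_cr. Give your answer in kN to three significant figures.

I = πd⁴/64 = π×35.7⁴/64 = 7.973×10^4 mm⁴
I = 7.973×10^4 mm⁴ = 7.973×10^-8 m⁴
Effective length L_e = K·L = 1 × 6.44 = 6.440 m
P_cr = π²EI / L_e² = π² × 201×10⁹ × 7.973×10^-8 / 6.440² = 3.814×10^3 N

P_cr ≈ 3.81 kN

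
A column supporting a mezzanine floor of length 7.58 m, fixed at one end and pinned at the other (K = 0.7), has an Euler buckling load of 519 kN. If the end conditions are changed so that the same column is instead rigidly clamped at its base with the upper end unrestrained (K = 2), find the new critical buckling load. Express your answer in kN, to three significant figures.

P_cr ≈ 63.6 kN

P_cr ∝ 1/K², so P_cr,new = P_cr,old × (K_old/K_new)² = 519 × (0.7/2)²
= 519 × 0.1225 = 63.6 kN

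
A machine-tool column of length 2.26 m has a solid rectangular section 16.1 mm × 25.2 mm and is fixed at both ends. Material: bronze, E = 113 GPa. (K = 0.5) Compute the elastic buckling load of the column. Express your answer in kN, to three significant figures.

Buckling occurs about the weak axis: I_min = h·b³/12 with b = 16.1 mm (the shorter side).
I_min = 25.2×16.1³/12 = 8.764×10^3 mm⁴
I = 8.764×10^3 mm⁴ = 8.764×10^-9 m⁴
Effective length L_e = K·L = 0.5 × 2.26 = 1.130 m
P_cr = π²EI / L_e² = π² × 113×10⁹ × 8.764×10^-9 / 1.130² = 7.655×10^3 N

P_cr ≈ 7.65 kN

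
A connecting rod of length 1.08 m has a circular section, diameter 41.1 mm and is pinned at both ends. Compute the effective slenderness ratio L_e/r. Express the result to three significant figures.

I = πd⁴/64 = π×41.1⁴/64 = 1.401×10^5 mm⁴
A = 1.327×10^3 mm²;  r_min = √(I/A) = √(1.401×10^5/1.327×10^3) = 10.28 mm
L_e = K·L = 1 × 1.08 m = 1.080 m = 1080.0 mm
λ = L_e / r_min = 1080.0 / 10.28 = 105

λ ≈ 105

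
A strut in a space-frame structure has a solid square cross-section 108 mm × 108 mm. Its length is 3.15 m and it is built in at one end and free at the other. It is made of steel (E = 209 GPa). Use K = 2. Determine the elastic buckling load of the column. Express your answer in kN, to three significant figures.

I = a⁴/12 = 108⁴/12 = 1.134×10^7 mm⁴
I = 1.134×10^7 mm⁴ = 1.134×10^-5 m⁴
Effective length L_e = K·L = 2 × 3.15 = 6.300 m
P_cr = π²EI / L_e² = π² × 209×10⁹ × 1.134×10^-5 / 6.300² = 5.892×10^5 N

P_cr ≈ 589 kN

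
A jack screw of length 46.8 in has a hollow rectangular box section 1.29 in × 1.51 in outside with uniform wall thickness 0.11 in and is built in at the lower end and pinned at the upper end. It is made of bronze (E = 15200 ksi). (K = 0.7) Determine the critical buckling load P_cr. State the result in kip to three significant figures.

Inner dimensions: h_i = 1.51 − 2×0.11 = 1.290 in, b_i = 1.29 − 2×0.11 = 1.070 in
Weak-axis I_min = (h_o·b_o³ − h_i·b_i³)/12 with b_o = 1.29, b_i = 1.070 in (shorter outer/inner sides).
I_min = (1.51×1.29³ − 1.290×1.070³)/12 = 0.1384 in⁴
Effective length L_e = K·L = 0.7 × 46.8 = 32.76 in
P_cr = π²EI / L_e² = π² × 15200×10³ × 0.1384 / 32.76² = 1.935×10^4 lb

P_cr ≈ 19.4 kip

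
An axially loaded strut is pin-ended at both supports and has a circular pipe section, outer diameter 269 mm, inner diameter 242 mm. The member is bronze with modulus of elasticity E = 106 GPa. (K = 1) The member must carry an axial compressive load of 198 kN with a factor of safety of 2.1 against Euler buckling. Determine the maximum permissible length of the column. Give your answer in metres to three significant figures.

L_max ≈ 14.9 m

d_o = 269 mm, d_i = 242 mm
I = π(d_o⁴ − d_i⁴)/64 = π(269⁴ − 242.0⁴)/64 = 8.867×10^7 mm⁴
I = 8.867×10^-5 m⁴
Required critical load P_cr = n·P = 2.1 × 198 = 415.8 kN = 4.158×10^5 N
From P_cr = π²EI/(K·L)²:  L = (1/K)·√(π²EI/P_cr) = (1/1)·√(π²×1.06×10^11×8.867×10^-5/4.158×10^5)
L = 14.9 m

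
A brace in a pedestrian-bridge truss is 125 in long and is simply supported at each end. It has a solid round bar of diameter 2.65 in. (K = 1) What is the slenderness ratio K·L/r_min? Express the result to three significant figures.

I = πd⁴/64 = π×2.65⁴/64 = 2.421 in⁴
A = 5.515 in²;  r_min = √(I/A) = √(2.421/5.515) = 0.6625 in
L_e = K·L = 1 × 125 = 125.0 in
λ = L_e / r_min = 125.00 / 0.6625 = 189

λ ≈ 189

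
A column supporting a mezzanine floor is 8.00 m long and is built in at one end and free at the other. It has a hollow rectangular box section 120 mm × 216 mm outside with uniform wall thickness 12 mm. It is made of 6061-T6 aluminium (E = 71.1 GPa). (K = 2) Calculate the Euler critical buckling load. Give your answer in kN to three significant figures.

P_cr ≈ 46.5 kN

Inner dimensions: h_i = 216 − 2×12 = 192.0 mm, b_i = 120 − 2×12 = 96.00 mm
Weak-axis I_min = (h_o·b_o³ − h_i·b_i³)/12 with b_o = 120, b_i = 96.00 mm (shorter outer/inner sides).
I_min = (216×120³ − 192.0×96.00³)/12 = 1.695×10^7 mm⁴
I = 1.695×10^7 mm⁴ = 1.695×10^-5 m⁴
Effective length L_e = K·L = 2 × 8.00 = 16.00 m
P_cr = π²EI / L_e² = π² × 71.1×10⁹ × 1.695×10^-5 / 16.00² = 4.646×10^4 N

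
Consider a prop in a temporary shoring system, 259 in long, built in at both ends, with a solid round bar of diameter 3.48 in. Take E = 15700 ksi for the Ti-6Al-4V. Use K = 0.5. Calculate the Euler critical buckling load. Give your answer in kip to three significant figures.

I = πd⁴/64 = π×3.48⁴/64 = 7.199 in⁴
Effective length L_e = K·L = 0.5 × 259 = 129.5 in
P_cr = π²EI / L_e² = π² × 15700×10³ × 7.199 / 129.5² = 6.652×10^4 lb

P_cr ≈ 66.5 kip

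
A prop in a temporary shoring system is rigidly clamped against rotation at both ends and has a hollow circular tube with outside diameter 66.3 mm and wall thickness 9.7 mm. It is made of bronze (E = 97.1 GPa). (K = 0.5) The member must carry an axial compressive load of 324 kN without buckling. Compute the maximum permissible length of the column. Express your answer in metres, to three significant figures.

L_max ≈ 2.90 m

Inner diameter d_i = 66.3 − 2×9.7 = 46.90 mm
I = π(d_o⁴ − d_i⁴)/64 = π(66.3⁴ − 46.90⁴)/64 = 7.110×10^5 mm⁴
I = 7.110×10^-7 m⁴
At the buckling limit P_cr = P = 3.240×10^5 N
From P_cr = π²EI/(K·L)²:  L = (1/K)·√(π²EI/P_cr) = (1/0.5)·√(π²×9.71×10^10×7.110×10^-7/3.240×10^5)
L = 2.90 m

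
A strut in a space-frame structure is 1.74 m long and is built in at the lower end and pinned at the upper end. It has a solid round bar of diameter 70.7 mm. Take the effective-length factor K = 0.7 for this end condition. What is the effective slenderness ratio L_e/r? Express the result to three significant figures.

λ ≈ 68.9

I = πd⁴/64 = π×70.7⁴/64 = 1.226×10^6 mm⁴
A = 3.926×10^3 mm²;  r_min = √(I/A) = √(1.226×10^6/3.926×10^3) = 17.68 mm
L_e = K·L = 0.7 × 1.74 m = 1.218 m = 1218.0 mm
λ = L_e / r_min = 1218.0 / 17.68 = 68.9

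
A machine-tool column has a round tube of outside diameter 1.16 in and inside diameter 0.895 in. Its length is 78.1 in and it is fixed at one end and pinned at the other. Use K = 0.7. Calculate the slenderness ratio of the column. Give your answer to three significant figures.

λ ≈ 149

d_o = 1.16 in, d_i = 0.895 in
I = π(d_o⁴ − d_i⁴)/64 = π(1.16⁴ − 0.8950⁴)/64 = 5.738×10^-2 in⁴
A = 0.4277 in²;  r_min = √(I/A) = √(5.738×10^-2/0.4277) = 0.3663 in
L_e = K·L = 0.7 × 78.1 = 54.67 in
λ = L_e / r_min = 54.670 / 0.3663 = 149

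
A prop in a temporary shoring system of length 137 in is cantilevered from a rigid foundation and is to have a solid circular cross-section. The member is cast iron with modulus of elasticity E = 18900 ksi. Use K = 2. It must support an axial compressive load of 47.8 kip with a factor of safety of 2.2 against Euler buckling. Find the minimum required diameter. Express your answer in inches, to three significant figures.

d ≈ 5.42 in

Required P_cr = n·P = 2.2 × 47.8 = 105.2 kip
L_e = K·L = 2 × 137 = 274.0 in
Required I = P_cr·L_e²/(π²E) = 1.052×10^5 × 274.0² / (π² × 1.89×10^7) = 42.32 in⁴
Solid circle: I = πd⁴/64  ⇒  d = (64I/π)^(1/4) = (64×42.32/π)^(1/4) = 5.42 in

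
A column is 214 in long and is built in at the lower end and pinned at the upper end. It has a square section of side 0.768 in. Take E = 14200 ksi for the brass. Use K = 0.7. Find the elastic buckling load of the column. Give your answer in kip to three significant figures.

P_cr ≈ 0.181 kip

I = a⁴/12 = 0.768⁴/12 = 2.899×10^-2 in⁴
Effective length L_e = K·L = 0.7 × 214 = 149.8 in
P_cr = π²EI / L_e² = π² × 14200×10³ × 2.899×10^-2 / 149.8² = 181.1 lb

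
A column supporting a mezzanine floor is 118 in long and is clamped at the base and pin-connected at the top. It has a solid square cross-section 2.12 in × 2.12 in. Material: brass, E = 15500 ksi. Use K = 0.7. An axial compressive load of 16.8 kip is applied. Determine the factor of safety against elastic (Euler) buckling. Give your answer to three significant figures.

I = a⁴/12 = 2.12⁴/12 = 1.683 in⁴
Effective length L_e = K·L = 0.7 × 118 = 82.60 in
P_cr = π²EI / L_e² = π² × 15500×10³ × 1.683 / 82.60² = 3.774×10^4 lb
Factor of safety n = P_cr / P = 37.743 / 16.8 = 2.25

n ≈ 2.25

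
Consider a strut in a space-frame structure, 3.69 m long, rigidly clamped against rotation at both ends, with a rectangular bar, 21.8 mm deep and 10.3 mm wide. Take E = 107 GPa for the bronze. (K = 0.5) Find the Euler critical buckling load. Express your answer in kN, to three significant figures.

Buckling occurs about the weak axis: I_min = h·b³/12 with b = 10.3 mm (the shorter side).
I_min = 21.8×10.3³/12 = 1.985×10^3 mm⁴
I = 1.985×10^3 mm⁴ = 1.985×10^-9 m⁴
Effective length L_e = K·L = 0.5 × 3.69 = 1.845 m
P_cr = π²EI / L_e² = π² × 107×10⁹ × 1.985×10^-9 / 1.845² = 615.9 N

P_cr ≈ 0.616 kN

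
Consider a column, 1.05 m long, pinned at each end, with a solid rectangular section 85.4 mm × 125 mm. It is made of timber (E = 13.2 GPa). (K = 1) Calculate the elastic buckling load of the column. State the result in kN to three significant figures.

P_cr ≈ 767 kN

Buckling occurs about the weak axis: I_min = h·b³/12 with b = 85.4 mm (the shorter side).
I_min = 125×85.4³/12 = 6.488×10^6 mm⁴
I = 6.488×10^6 mm⁴ = 6.488×10^-6 m⁴
Effective length L_e = K·L = 1 × 1.05 = 1.050 m
P_cr = π²EI / L_e² = π² × 13.2×10⁹ × 6.488×10^-6 / 1.050² = 7.667×10^5 N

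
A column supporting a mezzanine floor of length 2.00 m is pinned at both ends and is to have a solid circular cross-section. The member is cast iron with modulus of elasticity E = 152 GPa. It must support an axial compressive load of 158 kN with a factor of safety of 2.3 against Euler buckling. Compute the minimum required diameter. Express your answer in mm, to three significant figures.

d ≈ 66.7 mm

Required P_cr = n·P = 2.3 × 158 = 363.4 kN
L_e = K·L = 1 × 2.00 = 2.000 m
Required I = P_cr·L_e²/(π²E) = 3.634×10^5 × 2.000² / (π² × 1.52×10^11) = 9.690×10^-7 m⁴
I_req = 9.690×10^5 mm⁴
Solid circle: I = πd⁴/64  ⇒  d = (64I/π)^(1/4) = (64×9.690×10^5/π)^(1/4) = 66.7 mm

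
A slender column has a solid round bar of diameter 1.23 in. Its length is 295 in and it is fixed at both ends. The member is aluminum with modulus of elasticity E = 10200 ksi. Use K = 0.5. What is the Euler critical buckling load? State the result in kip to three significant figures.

I = πd⁴/64 = π×1.23⁴/64 = 0.1124 in⁴
Effective length L_e = K·L = 0.5 × 295 = 147.5 in
P_cr = π²EI / L_e² = π² × 10200×10³ × 0.1124 / 147.5² = 519.9 lb

P_cr ≈ 0.520 kip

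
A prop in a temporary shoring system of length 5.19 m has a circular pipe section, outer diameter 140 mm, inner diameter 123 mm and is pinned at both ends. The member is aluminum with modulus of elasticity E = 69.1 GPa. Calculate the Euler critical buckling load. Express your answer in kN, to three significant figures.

d_o = 140 mm, d_i = 123 mm
I = π(d_o⁴ − d_i⁴)/64 = π(140⁴ − 123.0⁴)/64 = 7.622×10^6 mm⁴
I = 7.622×10^6 mm⁴ = 7.622×10^-6 m⁴
Effective length L_e = K·L = 1 × 5.19 = 5.190 m
P_cr = π²EI / L_e² = π² × 69.1×10⁹ × 7.622×10^-6 / 5.190² = 1.930×10^5 N

P_cr ≈ 193 kN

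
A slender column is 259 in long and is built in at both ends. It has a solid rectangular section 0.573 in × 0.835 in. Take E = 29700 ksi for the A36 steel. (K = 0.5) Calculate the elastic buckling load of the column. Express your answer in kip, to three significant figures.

P_cr ≈ 0.229 kip

Buckling occurs about the weak axis: I_min = h·b³/12 with b = 0.573 in (the shorter side).
I_min = 0.835×0.573³/12 = 1.309×10^-2 in⁴
Effective length L_e = K·L = 0.5 × 259 = 129.5 in
P_cr = π²EI / L_e² = π² × 29700×10³ × 1.309×10^-2 / 129.5² = 228.8 lb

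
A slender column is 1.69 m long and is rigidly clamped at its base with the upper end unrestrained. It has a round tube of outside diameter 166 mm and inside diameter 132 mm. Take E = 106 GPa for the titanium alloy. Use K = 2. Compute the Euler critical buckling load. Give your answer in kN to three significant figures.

d_o = 166 mm, d_i = 132 mm
I = π(d_o⁴ − d_i⁴)/64 = π(166⁴ − 132.0⁴)/64 = 2.237×10^7 mm⁴
I = 2.237×10^7 mm⁴ = 2.237×10^-5 m⁴
Effective length L_e = K·L = 2 × 1.69 = 3.380 m
P_cr = π²EI / L_e² = π² × 106×10⁹ × 2.237×10^-5 / 3.380² = 2.049×10^6 N

P_cr ≈ 2050 kN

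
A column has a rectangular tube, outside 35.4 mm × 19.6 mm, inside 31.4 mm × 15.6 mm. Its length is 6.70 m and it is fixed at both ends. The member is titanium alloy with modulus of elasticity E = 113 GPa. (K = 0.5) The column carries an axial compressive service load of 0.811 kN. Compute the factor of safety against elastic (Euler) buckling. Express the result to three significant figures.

Weak-axis I_min = (h_o·b_o³ − h_i·b_i³)/12 with b_o = 19.6, b_i = 15.60 mm (shorter outer/inner sides).
I_min = (35.4×19.6³ − 31.40×15.60³)/12 = 1.228×10^4 mm⁴
I = 1.228×10^4 mm⁴ = 1.228×10^-8 m⁴
Effective length L_e = K·L = 0.5 × 6.70 = 3.350 m
P_cr = π²EI / L_e² = π² × 113×10⁹ × 1.228×10^-8 / 3.350² = 1.220×10^3 N
Factor of safety n = P_cr / P = 1.2202 / 0.811 = 1.50

n ≈ 1.50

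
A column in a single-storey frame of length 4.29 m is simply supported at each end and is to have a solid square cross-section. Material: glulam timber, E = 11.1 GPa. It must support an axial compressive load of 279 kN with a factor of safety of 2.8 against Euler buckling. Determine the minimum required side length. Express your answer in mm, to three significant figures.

Required P_cr = n·P = 2.8 × 279 = 781.2 kN
L_e = K·L = 1 × 4.29 = 4.290 m
Required I = P_cr·L_e²/(π²E) = 7.812×10^5 × 4.290² / (π² × 1.11×10^10) = 1.312×10^-4 m⁴
I_req = 1.312×10^8 mm⁴
Solid square: I = a⁴/12  ⇒  a = (12I)^(1/4) = (12×1.312×10^8)^(1/4) = 199 mm

a ≈ 199 mm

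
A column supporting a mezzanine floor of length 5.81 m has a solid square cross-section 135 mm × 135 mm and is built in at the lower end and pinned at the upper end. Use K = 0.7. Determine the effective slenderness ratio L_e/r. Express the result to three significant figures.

λ ≈ 104

For a square r = a/√12 = 135/√12 = 38.97 mm
L_e = K·L = 0.7 × 5.81 m = 4.067 m = 4067.0 mm
λ = L_e / r_min = 4067.0 / 38.97 = 104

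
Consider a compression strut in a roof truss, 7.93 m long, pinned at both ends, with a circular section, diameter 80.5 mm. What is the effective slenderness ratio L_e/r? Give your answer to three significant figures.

λ ≈ 394

I = πd⁴/64 = π×80.5⁴/64 = 2.061×10^6 mm⁴
A = 5.090×10^3 mm²;  r_min = √(I/A) = √(2.061×10^6/5.090×10^3) = 20.12 mm
L_e = K·L = 1 × 7.93 m = 7.930 m = 7930.0 mm
λ = L_e / r_min = 7930.0 / 20.12 = 394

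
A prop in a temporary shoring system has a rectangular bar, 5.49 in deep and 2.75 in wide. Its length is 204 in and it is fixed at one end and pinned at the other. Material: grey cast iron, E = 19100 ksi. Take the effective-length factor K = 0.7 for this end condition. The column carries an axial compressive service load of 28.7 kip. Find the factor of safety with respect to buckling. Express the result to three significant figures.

Buckling occurs about the weak axis: I_min = h·b³/12 with b = 2.75 in (the shorter side).
I_min = 5.49×2.75³/12 = 9.515 in⁴
Effective length L_e = K·L = 0.7 × 204 = 142.8 in
P_cr = π²EI / L_e² = π² × 19100×10³ × 9.515 / 142.8² = 8.796×10^4 lb
Factor of safety n = P_cr / P = 87.956 / 28.7 = 3.06

n ≈ 3.06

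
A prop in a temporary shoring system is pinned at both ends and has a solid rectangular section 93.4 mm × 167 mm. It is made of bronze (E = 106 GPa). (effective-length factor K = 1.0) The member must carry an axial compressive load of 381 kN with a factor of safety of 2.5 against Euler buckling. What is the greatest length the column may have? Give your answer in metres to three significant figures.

L_max ≈ 3.53 m

Buckling occurs about the weak axis: I_min = h·b³/12 with b = 93.4 mm (the shorter side).
I_min = 167×93.4³/12 = 1.134×10^7 mm⁴
I = 1.134×10^-5 m⁴
Required critical load P_cr = n·P = 2.5 × 381 = 952.5 kN = 9.525×10^5 N
From P_cr = π²EI/(K·L)²:  L = (1/K)·√(π²EI/P_cr) = (1/1)·√(π²×1.06×10^11×1.134×10^-5/9.525×10^5)
L = 3.53 m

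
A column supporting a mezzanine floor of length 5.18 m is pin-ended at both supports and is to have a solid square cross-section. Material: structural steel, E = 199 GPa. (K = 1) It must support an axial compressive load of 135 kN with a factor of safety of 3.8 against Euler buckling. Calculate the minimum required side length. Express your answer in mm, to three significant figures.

Required P_cr = n·P = 3.8 × 135 = 513.0 kN
L_e = K·L = 1 × 5.18 = 5.180 m
Required I = P_cr·L_e²/(π²E) = 5.130×10^5 × 5.180² / (π² × 1.99×10^11) = 7.008×10^-6 m⁴
I_req = 7.008×10^6 mm⁴
Solid square: I = a⁴/12  ⇒  a = (12I)^(1/4) = (12×7.008×10^6)^(1/4) = 95.8 mm

a ≈ 95.8 mm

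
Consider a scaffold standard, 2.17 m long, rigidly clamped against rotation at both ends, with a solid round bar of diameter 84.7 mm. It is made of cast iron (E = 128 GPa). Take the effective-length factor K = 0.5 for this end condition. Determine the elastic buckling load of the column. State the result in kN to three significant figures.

I = πd⁴/64 = π×84.7⁴/64 = 2.526×10^6 mm⁴
I = 2.526×10^6 mm⁴ = 2.526×10^-6 m⁴
Effective length L_e = K·L = 0.5 × 2.17 = 1.085 m
P_cr = π²EI / L_e² = π² × 128×10⁹ × 2.526×10^-6 / 1.085² = 2.711×10^6 N

P_cr ≈ 2710 kN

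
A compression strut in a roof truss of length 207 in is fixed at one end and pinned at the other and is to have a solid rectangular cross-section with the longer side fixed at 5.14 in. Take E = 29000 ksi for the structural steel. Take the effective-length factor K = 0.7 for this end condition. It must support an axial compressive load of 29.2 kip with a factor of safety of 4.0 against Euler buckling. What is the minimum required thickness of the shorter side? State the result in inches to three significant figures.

Required P_cr = n·P = 4.0 × 29.2 = 116.8 kip
L_e = K·L = 0.7 × 207 = 144.9 in
Required I = P_cr·L_e²/(π²E) = 1.168×10^5 × 144.9² / (π² × 2.90×10^7) = 8.568 in⁴
Rectangle, weak axis: I_min = h·b³/12 with h = 5.14 in fixed  ⇒  b = (12I/h)^(1/3) = 2.71 in

b ≈ 2.71 in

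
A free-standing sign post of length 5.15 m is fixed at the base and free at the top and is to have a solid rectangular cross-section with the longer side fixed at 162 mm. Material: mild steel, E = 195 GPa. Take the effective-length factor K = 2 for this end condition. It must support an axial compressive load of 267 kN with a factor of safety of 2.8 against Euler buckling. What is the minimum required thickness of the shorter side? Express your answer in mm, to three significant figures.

b ≈ 145 mm

Required P_cr = n·P = 2.8 × 267 = 747.6 kN
L_e = K·L = 2 × 5.15 = 10.30 m
Required I = P_cr·L_e²/(π²E) = 7.476×10^5 × 10.30² / (π² × 1.95×10^11) = 4.121×10^-5 m⁴
I_req = 4.121×10^7 mm⁴
Rectangle, weak axis: I_min = h·b³/12 with h = 162 mm fixed  ⇒  b = (12I/h)^(1/3) = 145 mm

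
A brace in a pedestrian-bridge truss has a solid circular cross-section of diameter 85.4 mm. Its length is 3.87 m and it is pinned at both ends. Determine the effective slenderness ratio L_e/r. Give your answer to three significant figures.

For a solid circle r = d/4 = 85.4/4 = 21.35 mm
L_e = K·L = 1 × 3.87 m = 3.870 m = 3870.0 mm
λ = L_e / r_min = 3870.0 / 21.35 = 181

λ ≈ 181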